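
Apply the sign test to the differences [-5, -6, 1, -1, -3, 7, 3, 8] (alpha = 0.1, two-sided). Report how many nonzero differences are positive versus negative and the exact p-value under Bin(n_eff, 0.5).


Step 1: Discard zero differences. Original n = 8; n_eff = number of nonzero differences = 8.
Nonzero differences (with sign): -5, -6, +1, -1, -3, +7, +3, +8
Step 2: Count signs: positive = 4, negative = 4.
Step 3: Under H0: P(positive) = 0.5, so the number of positives S ~ Bin(8, 0.5).
Step 4: Two-sided exact p-value = sum of Bin(8,0.5) probabilities at or below the observed probability = 1.000000.
Step 5: alpha = 0.1. fail to reject H0.

n_eff = 8, pos = 4, neg = 4, p = 1.000000, fail to reject H0.


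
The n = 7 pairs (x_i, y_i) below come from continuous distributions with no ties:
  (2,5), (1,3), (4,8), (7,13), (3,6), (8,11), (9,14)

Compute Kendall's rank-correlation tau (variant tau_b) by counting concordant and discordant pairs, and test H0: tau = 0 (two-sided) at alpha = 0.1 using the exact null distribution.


Step 1: Enumerate the 21 unordered pairs (i,j) with i<j and classify each by sign(x_j-x_i) * sign(y_j-y_i).
  (1,2):dx=-1,dy=-2->C; (1,3):dx=+2,dy=+3->C; (1,4):dx=+5,dy=+8->C; (1,5):dx=+1,dy=+1->C
  (1,6):dx=+6,dy=+6->C; (1,7):dx=+7,dy=+9->C; (2,3):dx=+3,dy=+5->C; (2,4):dx=+6,dy=+10->C
  (2,5):dx=+2,dy=+3->C; (2,6):dx=+7,dy=+8->C; (2,7):dx=+8,dy=+11->C; (3,4):dx=+3,dy=+5->C
  (3,5):dx=-1,dy=-2->C; (3,6):dx=+4,dy=+3->C; (3,7):dx=+5,dy=+6->C; (4,5):dx=-4,dy=-7->C
  (4,6):dx=+1,dy=-2->D; (4,7):dx=+2,dy=+1->C; (5,6):dx=+5,dy=+5->C; (5,7):dx=+6,dy=+8->C
  (6,7):dx=+1,dy=+3->C
Step 2: C = 20, D = 1, total pairs = 21.
Step 3: tau = (C - D)/(n(n-1)/2) = (20 - 1)/21 = 0.904762.
Step 4: Exact two-sided p-value (enumerate n! = 5040 permutations of y under H0): p = 0.002778.
Step 5: alpha = 0.1. reject H0.

tau_b = 0.9048 (C=20, D=1), p = 0.002778, reject H0.


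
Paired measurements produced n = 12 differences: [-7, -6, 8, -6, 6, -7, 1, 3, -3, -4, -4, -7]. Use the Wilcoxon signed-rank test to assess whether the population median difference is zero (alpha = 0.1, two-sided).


Step 1: Drop any zero differences (none here) and take |d_i|.
|d| = [7, 6, 8, 6, 6, 7, 1, 3, 3, 4, 4, 7]
Step 2: Midrank |d_i| (ties get averaged ranks).
ranks: |7|->10, |6|->7, |8|->12, |6|->7, |6|->7, |7|->10, |1|->1, |3|->2.5, |3|->2.5, |4|->4.5, |4|->4.5, |7|->10
Step 3: Attach original signs; sum ranks with positive sign and with negative sign.
W+ = 12 + 7 + 1 + 2.5 = 22.5
W- = 10 + 7 + 7 + 10 + 2.5 + 4.5 + 4.5 + 10 = 55.5
(Check: W+ + W- = 78 should equal n(n+1)/2 = 78.)
Step 4: Test statistic W = min(W+, W-) = 22.5.
Step 5: Ties in |d|, so use the tie-corrected normal approximation.
        E[W] = n(n+1)/4 = 12*13/4 = 39.
        Tie groups: |d|=3 (t=2), |d|=4 (t=2), |d|=6 (t=3), |d|=7 (t=3); sum(t^3 - t) = 60.
        Var[W] = n(n+1)(2n+1)/24 - sum(t^3-t)/48 = 3900/24 - 60/48 = 161.25.
        z = (W - E[W]) / sqrt(Var[W]) = (22.5 - 39) / 12.6984 = -1.2994.
        Two-sided p = 2*Phi(z) = 0.193816.
Step 6: alpha = 0.1. fail to reject H0.

W+ = 22.5, W- = 55.5, W = min = 22.5, p = 0.193816, fail to reject H0.


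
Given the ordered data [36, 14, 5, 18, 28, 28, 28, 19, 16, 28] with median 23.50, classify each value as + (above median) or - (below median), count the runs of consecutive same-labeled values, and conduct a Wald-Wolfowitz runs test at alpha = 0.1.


Step 1: Compute median = 23.50; label A = above, B = below.
Labels in order: ABBBAAABBA  (n_A = 5, n_B = 5)
Step 2: Count runs R = 5.
Step 3: Under H0 (random ordering), E[R] = 2*n_A*n_B/(n_A+n_B) + 1 = 2*5*5/10 + 1 = 6.0000.
        Var[R] = 2*n_A*n_B*(2*n_A*n_B - n_A - n_B) / ((n_A+n_B)^2 * (n_A+n_B-1)) = 2000/900 = 2.2222.
        SD[R] = 1.4907.
Step 4: Continuity-corrected z = (R + 0.5 - E[R]) / SD[R] = (5 + 0.5 - 6.0000) / 1.4907 = -0.3354.
Step 5: Two-sided p-value via normal approximation = 2*(1 - Phi(|z|)) = 0.737316.
Step 6: alpha = 0.1. fail to reject H0.

R = 5, z = -0.3354, p = 0.737316, fail to reject H0.


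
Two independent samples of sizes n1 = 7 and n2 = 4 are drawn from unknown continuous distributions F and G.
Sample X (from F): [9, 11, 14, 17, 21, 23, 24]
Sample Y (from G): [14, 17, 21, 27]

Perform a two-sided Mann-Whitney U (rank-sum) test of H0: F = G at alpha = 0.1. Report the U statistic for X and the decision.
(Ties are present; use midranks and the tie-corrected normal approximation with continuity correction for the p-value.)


Step 1: Combine and sort all 11 observations; assign midranks.
sorted (value, group): (9,X), (11,X), (14,X), (14,Y), (17,X), (17,Y), (21,X), (21,Y), (23,X), (24,X), (27,Y)
ranks: 9->1, 11->2, 14->3.5, 14->3.5, 17->5.5, 17->5.5, 21->7.5, 21->7.5, 23->9, 24->10, 27->11
Step 2: Rank sum for X: R1 = 1 + 2 + 3.5 + 5.5 + 7.5 + 9 + 10 = 38.5.
Step 3: U_X = R1 - n1(n1+1)/2 = 38.5 - 7*8/2 = 38.5 - 28 = 10.5.
       U_Y = n1*n2 - U_X = 28 - 10.5 = 17.5.
Step 4: Ties are present, so use the tie-corrected normal approximation (with continuity correction) for the p-value.
Step 5: p-value = 0.568100; compare to alpha = 0.1. fail to reject H0.

U_X = 10.5, p = 0.568100, fail to reject H0 at alpha = 0.1.


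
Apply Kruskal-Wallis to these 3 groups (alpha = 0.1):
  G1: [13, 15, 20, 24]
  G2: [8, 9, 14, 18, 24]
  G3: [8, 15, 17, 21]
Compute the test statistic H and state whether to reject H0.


Step 1: Combine all N = 13 observations and assign midranks.
sorted (value, group, rank): (8,G2,1.5), (8,G3,1.5), (9,G2,3), (13,G1,4), (14,G2,5), (15,G1,6.5), (15,G3,6.5), (17,G3,8), (18,G2,9), (20,G1,10), (21,G3,11), (24,G1,12.5), (24,G2,12.5)
Step 2: Sum ranks within each group.
R_1 = 33 (n_1 = 4)
R_2 = 31 (n_2 = 5)
R_3 = 27 (n_3 = 4)
Step 3: H = 12/(N(N+1)) * sum(R_i^2/n_i) - 3(N+1)
     = 12/(13*14) * (33^2/4 + 31^2/5 + 27^2/4) - 3*14
     = 0.065934 * 646.7 - 42
     = 0.639560.
Step 4: Ties present; correction factor C = 1 - 18/(13^3 - 13) = 0.991758. Corrected H = 0.639560 / 0.991758 = 0.644875.
Step 5: Under H0, H ~ chi^2(2); p-value = 0.724381.
Step 6: alpha = 0.1. fail to reject H0.

H = 0.6449, df = 2, p = 0.724381, fail to reject H0.


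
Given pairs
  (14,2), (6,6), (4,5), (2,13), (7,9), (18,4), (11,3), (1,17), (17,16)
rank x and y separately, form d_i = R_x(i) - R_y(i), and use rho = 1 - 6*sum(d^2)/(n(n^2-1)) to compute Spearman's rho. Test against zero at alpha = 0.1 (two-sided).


Step 1: Rank x and y separately (midranks; no ties here).
rank(x): 14->7, 6->4, 4->3, 2->2, 7->5, 18->9, 11->6, 1->1, 17->8
rank(y): 2->1, 6->5, 5->4, 13->7, 9->6, 4->3, 3->2, 17->9, 16->8
Step 2: d_i = R_x(i) - R_y(i); compute d_i^2.
  (7-1)^2=36, (4-5)^2=1, (3-4)^2=1, (2-7)^2=25, (5-6)^2=1, (9-3)^2=36, (6-2)^2=16, (1-9)^2=64, (8-8)^2=0
sum(d^2) = 180.
Step 3: rho = 1 - 6*180 / (9*(9^2 - 1)) = 1 - 1080/720 = -0.500000.
Step 4: Under H0, t = rho * sqrt((n-2)/(1-rho^2)) = -1.5275 ~ t(7).
Step 5: Two-sided p-value from the t-distribution with 7 df = 0.170471.
Step 6: alpha = 0.1. fail to reject H0.

rho = -0.5000, p = 0.170471, fail to reject H0 at alpha = 0.1.


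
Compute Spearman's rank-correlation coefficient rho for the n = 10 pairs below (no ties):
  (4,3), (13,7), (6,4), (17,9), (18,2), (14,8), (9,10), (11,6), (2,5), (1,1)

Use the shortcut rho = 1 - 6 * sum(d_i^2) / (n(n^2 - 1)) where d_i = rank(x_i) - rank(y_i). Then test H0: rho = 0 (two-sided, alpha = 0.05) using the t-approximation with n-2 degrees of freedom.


Step 1: Rank x and y separately (midranks; no ties here).
rank(x): 4->3, 13->7, 6->4, 17->9, 18->10, 14->8, 9->5, 11->6, 2->2, 1->1
rank(y): 3->3, 7->7, 4->4, 9->9, 2->2, 8->8, 10->10, 6->6, 5->5, 1->1
Step 2: d_i = R_x(i) - R_y(i); compute d_i^2.
  (3-3)^2=0, (7-7)^2=0, (4-4)^2=0, (9-9)^2=0, (10-2)^2=64, (8-8)^2=0, (5-10)^2=25, (6-6)^2=0, (2-5)^2=9, (1-1)^2=0
sum(d^2) = 98.
Step 3: rho = 1 - 6*98 / (10*(10^2 - 1)) = 1 - 588/990 = 0.406061.
Step 4: Under H0, t = rho * sqrt((n-2)/(1-rho^2)) = 1.2568 ~ t(8).
Step 5: Two-sided p-value from the t-distribution with 8 df = 0.244282.
Step 6: alpha = 0.05. fail to reject H0.

rho = 0.4061, p = 0.244282, fail to reject H0 at alpha = 0.05.


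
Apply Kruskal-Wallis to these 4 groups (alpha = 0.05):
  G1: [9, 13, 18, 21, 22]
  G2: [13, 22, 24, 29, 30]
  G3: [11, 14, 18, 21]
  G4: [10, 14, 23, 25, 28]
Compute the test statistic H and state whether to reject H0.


Step 1: Combine all N = 19 observations and assign midranks.
sorted (value, group, rank): (9,G1,1), (10,G4,2), (11,G3,3), (13,G1,4.5), (13,G2,4.5), (14,G3,6.5), (14,G4,6.5), (18,G1,8.5), (18,G3,8.5), (21,G1,10.5), (21,G3,10.5), (22,G1,12.5), (22,G2,12.5), (23,G4,14), (24,G2,15), (25,G4,16), (28,G4,17), (29,G2,18), (30,G2,19)
Step 2: Sum ranks within each group.
R_1 = 37 (n_1 = 5)
R_2 = 69 (n_2 = 5)
R_3 = 28.5 (n_3 = 4)
R_4 = 55.5 (n_4 = 5)
Step 3: H = 12/(N(N+1)) * sum(R_i^2/n_i) - 3(N+1)
     = 12/(19*20) * (37^2/5 + 69^2/5 + 28.5^2/4 + 55.5^2/5) - 3*20
     = 0.031579 * 2045.11 - 60
     = 4.582500.
Step 4: Ties present; correction factor C = 1 - 30/(19^3 - 19) = 0.995614. Corrected H = 4.582500 / 0.995614 = 4.602687.
Step 5: Under H0, H ~ chi^2(3); p-value = 0.203312.
Step 6: alpha = 0.05. fail to reject H0.

H = 4.6027, df = 3, p = 0.203312, fail to reject H0.


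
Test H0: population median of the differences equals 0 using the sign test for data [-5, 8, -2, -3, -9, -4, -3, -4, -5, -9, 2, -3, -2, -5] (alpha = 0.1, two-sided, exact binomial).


Step 1: Discard zero differences. Original n = 14; n_eff = number of nonzero differences = 14.
Nonzero differences (with sign): -5, +8, -2, -3, -9, -4, -3, -4, -5, -9, +2, -3, -2, -5
Step 2: Count signs: positive = 2, negative = 12.
Step 3: Under H0: P(positive) = 0.5, so the number of positives S ~ Bin(14, 0.5).
Step 4: Two-sided exact p-value = sum of Bin(14,0.5) probabilities at or below the observed probability = 0.012939.
Step 5: alpha = 0.1. reject H0.

n_eff = 14, pos = 2, neg = 12, p = 0.012939, reject H0.


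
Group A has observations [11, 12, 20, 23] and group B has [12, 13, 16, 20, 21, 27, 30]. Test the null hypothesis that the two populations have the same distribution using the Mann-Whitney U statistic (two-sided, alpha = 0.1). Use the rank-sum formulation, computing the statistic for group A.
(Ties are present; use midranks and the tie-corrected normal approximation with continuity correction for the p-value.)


Step 1: Combine and sort all 11 observations; assign midranks.
sorted (value, group): (11,X), (12,X), (12,Y), (13,Y), (16,Y), (20,X), (20,Y), (21,Y), (23,X), (27,Y), (30,Y)
ranks: 11->1, 12->2.5, 12->2.5, 13->4, 16->5, 20->6.5, 20->6.5, 21->8, 23->9, 27->10, 30->11
Step 2: Rank sum for X: R1 = 1 + 2.5 + 6.5 + 9 = 19.
Step 3: U_X = R1 - n1(n1+1)/2 = 19 - 4*5/2 = 19 - 10 = 9.
       U_Y = n1*n2 - U_X = 28 - 9 = 19.
Step 4: Ties are present, so use the tie-corrected normal approximation (with continuity correction) for the p-value.
Step 5: p-value = 0.392932; compare to alpha = 0.1. fail to reject H0.

U_X = 9, p = 0.392932, fail to reject H0 at alpha = 0.1.


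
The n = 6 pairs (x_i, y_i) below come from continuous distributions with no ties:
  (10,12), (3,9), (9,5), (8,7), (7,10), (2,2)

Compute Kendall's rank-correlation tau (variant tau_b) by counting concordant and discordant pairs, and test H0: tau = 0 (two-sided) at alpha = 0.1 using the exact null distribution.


Step 1: Enumerate the 15 unordered pairs (i,j) with i<j and classify each by sign(x_j-x_i) * sign(y_j-y_i).
  (1,2):dx=-7,dy=-3->C; (1,3):dx=-1,dy=-7->C; (1,4):dx=-2,dy=-5->C; (1,5):dx=-3,dy=-2->C
  (1,6):dx=-8,dy=-10->C; (2,3):dx=+6,dy=-4->D; (2,4):dx=+5,dy=-2->D; (2,5):dx=+4,dy=+1->C
  (2,6):dx=-1,dy=-7->C; (3,4):dx=-1,dy=+2->D; (3,5):dx=-2,dy=+5->D; (3,6):dx=-7,dy=-3->C
  (4,5):dx=-1,dy=+3->D; (4,6):dx=-6,dy=-5->C; (5,6):dx=-5,dy=-8->C
Step 2: C = 10, D = 5, total pairs = 15.
Step 3: tau = (C - D)/(n(n-1)/2) = (10 - 5)/15 = 0.333333.
Step 4: Exact two-sided p-value (enumerate n! = 720 permutations of y under H0): p = 0.469444.
Step 5: alpha = 0.1. fail to reject H0.

tau_b = 0.3333 (C=10, D=5), p = 0.469444, fail to reject H0.


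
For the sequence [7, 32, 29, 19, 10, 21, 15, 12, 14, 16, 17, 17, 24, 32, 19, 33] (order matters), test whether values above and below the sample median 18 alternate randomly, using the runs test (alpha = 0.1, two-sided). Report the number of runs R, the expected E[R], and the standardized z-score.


Step 1: Compute median = 18; label A = above, B = below.
Labels in order: BAAABABBBBBBAAAA  (n_A = 8, n_B = 8)
Step 2: Count runs R = 6.
Step 3: Under H0 (random ordering), E[R] = 2*n_A*n_B/(n_A+n_B) + 1 = 2*8*8/16 + 1 = 9.0000.
        Var[R] = 2*n_A*n_B*(2*n_A*n_B - n_A - n_B) / ((n_A+n_B)^2 * (n_A+n_B-1)) = 14336/3840 = 3.7333.
        SD[R] = 1.9322.
Step 4: Continuity-corrected z = (R + 0.5 - E[R]) / SD[R] = (6 + 0.5 - 9.0000) / 1.9322 = -1.2939.
Step 5: Two-sided p-value via normal approximation = 2*(1 - Phi(|z|)) = 0.195709.
Step 6: alpha = 0.1. fail to reject H0.

R = 6, z = -1.2939, p = 0.195709, fail to reject H0.


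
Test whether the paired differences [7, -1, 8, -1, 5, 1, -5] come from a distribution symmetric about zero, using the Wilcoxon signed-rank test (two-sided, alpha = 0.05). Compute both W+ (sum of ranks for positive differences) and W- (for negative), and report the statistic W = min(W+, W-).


Step 1: Drop any zero differences (none here) and take |d_i|.
|d| = [7, 1, 8, 1, 5, 1, 5]
Step 2: Midrank |d_i| (ties get averaged ranks).
ranks: |7|->6, |1|->2, |8|->7, |1|->2, |5|->4.5, |1|->2, |5|->4.5
Step 3: Attach original signs; sum ranks with positive sign and with negative sign.
W+ = 6 + 7 + 4.5 + 2 = 19.5
W- = 2 + 2 + 4.5 = 8.5
(Check: W+ + W- = 28 should equal n(n+1)/2 = 28.)
Step 4: Test statistic W = min(W+, W-) = 8.5.
Step 5: Ties in |d|, so use the tie-corrected normal approximation.
        E[W] = n(n+1)/4 = 7*8/4 = 14.
        Tie groups: |d|=1 (t=3), |d|=5 (t=2); sum(t^3 - t) = 30.
        Var[W] = n(n+1)(2n+1)/24 - sum(t^3-t)/48 = 840/24 - 30/48 = 34.375.
        z = (W - E[W]) / sqrt(Var[W]) = (8.5 - 14) / 5.8630 = -0.9381.
        Two-sided p = 2*Phi(z) = 0.348202.
Step 6: alpha = 0.05. fail to reject H0.

W+ = 19.5, W- = 8.5, W = min = 8.5, p = 0.348202, fail to reject H0.


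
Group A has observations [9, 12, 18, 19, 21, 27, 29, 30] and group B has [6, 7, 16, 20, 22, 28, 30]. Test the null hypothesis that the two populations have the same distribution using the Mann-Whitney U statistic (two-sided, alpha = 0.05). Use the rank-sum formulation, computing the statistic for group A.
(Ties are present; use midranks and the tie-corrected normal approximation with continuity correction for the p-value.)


Step 1: Combine and sort all 15 observations; assign midranks.
sorted (value, group): (6,Y), (7,Y), (9,X), (12,X), (16,Y), (18,X), (19,X), (20,Y), (21,X), (22,Y), (27,X), (28,Y), (29,X), (30,X), (30,Y)
ranks: 6->1, 7->2, 9->3, 12->4, 16->5, 18->6, 19->7, 20->8, 21->9, 22->10, 27->11, 28->12, 29->13, 30->14.5, 30->14.5
Step 2: Rank sum for X: R1 = 3 + 4 + 6 + 7 + 9 + 11 + 13 + 14.5 = 67.5.
Step 3: U_X = R1 - n1(n1+1)/2 = 67.5 - 8*9/2 = 67.5 - 36 = 31.5.
       U_Y = n1*n2 - U_X = 56 - 31.5 = 24.5.
Step 4: Ties are present, so use the tie-corrected normal approximation (with continuity correction) for the p-value.
Step 5: p-value = 0.728221; compare to alpha = 0.05. fail to reject H0.

U_X = 31.5, p = 0.728221, fail to reject H0 at alpha = 0.05.


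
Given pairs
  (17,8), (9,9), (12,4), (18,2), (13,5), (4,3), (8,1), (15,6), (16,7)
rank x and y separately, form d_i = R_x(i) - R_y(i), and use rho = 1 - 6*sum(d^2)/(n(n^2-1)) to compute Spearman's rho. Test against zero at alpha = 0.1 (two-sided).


Step 1: Rank x and y separately (midranks; no ties here).
rank(x): 17->8, 9->3, 12->4, 18->9, 13->5, 4->1, 8->2, 15->6, 16->7
rank(y): 8->8, 9->9, 4->4, 2->2, 5->5, 3->3, 1->1, 6->6, 7->7
Step 2: d_i = R_x(i) - R_y(i); compute d_i^2.
  (8-8)^2=0, (3-9)^2=36, (4-4)^2=0, (9-2)^2=49, (5-5)^2=0, (1-3)^2=4, (2-1)^2=1, (6-6)^2=0, (7-7)^2=0
sum(d^2) = 90.
Step 3: rho = 1 - 6*90 / (9*(9^2 - 1)) = 1 - 540/720 = 0.250000.
Step 4: Under H0, t = rho * sqrt((n-2)/(1-rho^2)) = 0.6831 ~ t(7).
Step 5: Two-sided p-value from the t-distribution with 7 df = 0.516490.
Step 6: alpha = 0.1. fail to reject H0.

rho = 0.2500, p = 0.516490, fail to reject H0 at alpha = 0.1.


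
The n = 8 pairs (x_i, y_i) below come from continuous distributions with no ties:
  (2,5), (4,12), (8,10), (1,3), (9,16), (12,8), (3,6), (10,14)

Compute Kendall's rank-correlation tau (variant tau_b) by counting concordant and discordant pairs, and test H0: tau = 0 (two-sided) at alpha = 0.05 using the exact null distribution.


Step 1: Enumerate the 28 unordered pairs (i,j) with i<j and classify each by sign(x_j-x_i) * sign(y_j-y_i).
  (1,2):dx=+2,dy=+7->C; (1,3):dx=+6,dy=+5->C; (1,4):dx=-1,dy=-2->C; (1,5):dx=+7,dy=+11->C
  (1,6):dx=+10,dy=+3->C; (1,7):dx=+1,dy=+1->C; (1,8):dx=+8,dy=+9->C; (2,3):dx=+4,dy=-2->D
  (2,4):dx=-3,dy=-9->C; (2,5):dx=+5,dy=+4->C; (2,6):dx=+8,dy=-4->D; (2,7):dx=-1,dy=-6->C
  (2,8):dx=+6,dy=+2->C; (3,4):dx=-7,dy=-7->C; (3,5):dx=+1,dy=+6->C; (3,6):dx=+4,dy=-2->D
  (3,7):dx=-5,dy=-4->C; (3,8):dx=+2,dy=+4->C; (4,5):dx=+8,dy=+13->C; (4,6):dx=+11,dy=+5->C
  (4,7):dx=+2,dy=+3->C; (4,8):dx=+9,dy=+11->C; (5,6):dx=+3,dy=-8->D; (5,7):dx=-6,dy=-10->C
  (5,8):dx=+1,dy=-2->D; (6,7):dx=-9,dy=-2->C; (6,8):dx=-2,dy=+6->D; (7,8):dx=+7,dy=+8->C
Step 2: C = 22, D = 6, total pairs = 28.
Step 3: tau = (C - D)/(n(n-1)/2) = (22 - 6)/28 = 0.571429.
Step 4: Exact two-sided p-value (enumerate n! = 40320 permutations of y under H0): p = 0.061012.
Step 5: alpha = 0.05. fail to reject H0.

tau_b = 0.5714 (C=22, D=6), p = 0.061012, fail to reject H0.


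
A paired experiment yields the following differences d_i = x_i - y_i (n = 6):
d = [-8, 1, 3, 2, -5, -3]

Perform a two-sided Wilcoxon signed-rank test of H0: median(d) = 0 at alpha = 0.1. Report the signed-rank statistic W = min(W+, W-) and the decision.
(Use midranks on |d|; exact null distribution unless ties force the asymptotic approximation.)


Step 1: Drop any zero differences (none here) and take |d_i|.
|d| = [8, 1, 3, 2, 5, 3]
Step 2: Midrank |d_i| (ties get averaged ranks).
ranks: |8|->6, |1|->1, |3|->3.5, |2|->2, |5|->5, |3|->3.5
Step 3: Attach original signs; sum ranks with positive sign and with negative sign.
W+ = 1 + 3.5 + 2 = 6.5
W- = 6 + 5 + 3.5 = 14.5
(Check: W+ + W- = 21 should equal n(n+1)/2 = 21.)
Step 4: Test statistic W = min(W+, W-) = 6.5.
Step 5: Ties in |d|, so use the tie-corrected normal approximation.
        E[W] = n(n+1)/4 = 6*7/4 = 10.5.
        Tie groups: |d|=3 (t=2); sum(t^3 - t) = 6.
        Var[W] = n(n+1)(2n+1)/24 - sum(t^3-t)/48 = 546/24 - 6/48 = 22.625.
        z = (W - E[W]) / sqrt(Var[W]) = (6.5 - 10.5) / 4.7566 = -0.8409.
        Two-sided p = 2*Phi(z) = 0.400381.
Step 6: alpha = 0.1. fail to reject H0.

W+ = 6.5, W- = 14.5, W = min = 6.5, p = 0.400381, fail to reject H0.


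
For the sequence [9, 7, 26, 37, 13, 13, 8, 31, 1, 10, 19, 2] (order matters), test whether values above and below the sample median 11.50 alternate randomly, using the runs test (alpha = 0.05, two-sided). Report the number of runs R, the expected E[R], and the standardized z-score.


Step 1: Compute median = 11.50; label A = above, B = below.
Labels in order: BBAAAABABBAB  (n_A = 6, n_B = 6)
Step 2: Count runs R = 7.
Step 3: Under H0 (random ordering), E[R] = 2*n_A*n_B/(n_A+n_B) + 1 = 2*6*6/12 + 1 = 7.0000.
        Var[R] = 2*n_A*n_B*(2*n_A*n_B - n_A - n_B) / ((n_A+n_B)^2 * (n_A+n_B-1)) = 4320/1584 = 2.7273.
        SD[R] = 1.6514.
Step 4: R = E[R], so z = 0 with no continuity correction.
Step 5: Two-sided p-value via normal approximation = 2*(1 - Phi(|z|)) = 1.000000.
Step 6: alpha = 0.05. fail to reject H0.

R = 7, z = 0.0000, p = 1.000000, fail to reject H0.


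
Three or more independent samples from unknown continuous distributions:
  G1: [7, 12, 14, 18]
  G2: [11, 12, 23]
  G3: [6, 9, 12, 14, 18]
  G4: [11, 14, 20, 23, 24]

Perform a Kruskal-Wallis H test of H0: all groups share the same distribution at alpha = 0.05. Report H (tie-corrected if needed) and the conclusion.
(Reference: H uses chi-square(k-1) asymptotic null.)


Step 1: Combine all N = 17 observations and assign midranks.
sorted (value, group, rank): (6,G3,1), (7,G1,2), (9,G3,3), (11,G2,4.5), (11,G4,4.5), (12,G1,7), (12,G2,7), (12,G3,7), (14,G1,10), (14,G3,10), (14,G4,10), (18,G1,12.5), (18,G3,12.5), (20,G4,14), (23,G2,15.5), (23,G4,15.5), (24,G4,17)
Step 2: Sum ranks within each group.
R_1 = 31.5 (n_1 = 4)
R_2 = 27 (n_2 = 3)
R_3 = 33.5 (n_3 = 5)
R_4 = 61 (n_4 = 5)
Step 3: H = 12/(N(N+1)) * sum(R_i^2/n_i) - 3(N+1)
     = 12/(17*18) * (31.5^2/4 + 27^2/3 + 33.5^2/5 + 61^2/5) - 3*18
     = 0.039216 * 1459.71 - 54
     = 3.243627.
Step 4: Ties present; correction factor C = 1 - 66/(17^3 - 17) = 0.986520. Corrected H = 3.243627 / 0.986520 = 3.287950.
Step 5: Under H0, H ~ chi^2(3); p-value = 0.349323.
Step 6: alpha = 0.05. fail to reject H0.

H = 3.2880, df = 3, p = 0.349323, fail to reject H0.


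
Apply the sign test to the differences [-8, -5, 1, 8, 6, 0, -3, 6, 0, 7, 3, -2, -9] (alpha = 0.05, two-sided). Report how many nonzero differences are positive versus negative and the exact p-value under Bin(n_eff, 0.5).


Step 1: Discard zero differences. Original n = 13; n_eff = number of nonzero differences = 11.
Nonzero differences (with sign): -8, -5, +1, +8, +6, -3, +6, +7, +3, -2, -9
Step 2: Count signs: positive = 6, negative = 5.
Step 3: Under H0: P(positive) = 0.5, so the number of positives S ~ Bin(11, 0.5).
Step 4: Two-sided exact p-value = sum of Bin(11,0.5) probabilities at or below the observed probability = 1.000000.
Step 5: alpha = 0.05. fail to reject H0.

n_eff = 11, pos = 6, neg = 5, p = 1.000000, fail to reject H0.


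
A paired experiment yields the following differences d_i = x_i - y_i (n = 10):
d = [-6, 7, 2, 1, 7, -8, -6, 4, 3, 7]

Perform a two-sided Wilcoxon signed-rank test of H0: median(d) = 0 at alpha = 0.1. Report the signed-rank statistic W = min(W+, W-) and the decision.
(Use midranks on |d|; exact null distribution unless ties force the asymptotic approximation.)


Step 1: Drop any zero differences (none here) and take |d_i|.
|d| = [6, 7, 2, 1, 7, 8, 6, 4, 3, 7]
Step 2: Midrank |d_i| (ties get averaged ranks).
ranks: |6|->5.5, |7|->8, |2|->2, |1|->1, |7|->8, |8|->10, |6|->5.5, |4|->4, |3|->3, |7|->8
Step 3: Attach original signs; sum ranks with positive sign and with negative sign.
W+ = 8 + 2 + 1 + 8 + 4 + 3 + 8 = 34
W- = 5.5 + 10 + 5.5 = 21
(Check: W+ + W- = 55 should equal n(n+1)/2 = 55.)
Step 4: Test statistic W = min(W+, W-) = 21.
Step 5: Ties in |d|, so use the tie-corrected normal approximation.
        E[W] = n(n+1)/4 = 10*11/4 = 27.5.
        Tie groups: |d|=6 (t=2), |d|=7 (t=3); sum(t^3 - t) = 30.
        Var[W] = n(n+1)(2n+1)/24 - sum(t^3-t)/48 = 2310/24 - 30/48 = 95.625.
        z = (W - E[W]) / sqrt(Var[W]) = (21 - 27.5) / 9.7788 = -0.6647.
        Two-sided p = 2*Phi(z) = 0.506240.
Step 6: alpha = 0.1. fail to reject H0.

W+ = 34, W- = 21, W = min = 21, p = 0.506240, fail to reject H0.


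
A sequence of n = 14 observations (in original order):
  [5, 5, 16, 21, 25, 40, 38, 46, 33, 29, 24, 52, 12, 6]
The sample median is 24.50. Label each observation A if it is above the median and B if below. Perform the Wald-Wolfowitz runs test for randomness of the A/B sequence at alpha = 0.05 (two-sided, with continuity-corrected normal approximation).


Step 1: Compute median = 24.50; label A = above, B = below.
Labels in order: BBBBAAAAAABABB  (n_A = 7, n_B = 7)
Step 2: Count runs R = 5.
Step 3: Under H0 (random ordering), E[R] = 2*n_A*n_B/(n_A+n_B) + 1 = 2*7*7/14 + 1 = 8.0000.
        Var[R] = 2*n_A*n_B*(2*n_A*n_B - n_A - n_B) / ((n_A+n_B)^2 * (n_A+n_B-1)) = 8232/2548 = 3.2308.
        SD[R] = 1.7974.
Step 4: Continuity-corrected z = (R + 0.5 - E[R]) / SD[R] = (5 + 0.5 - 8.0000) / 1.7974 = -1.3909.
Step 5: Two-sided p-value via normal approximation = 2*(1 - Phi(|z|)) = 0.164264.
Step 6: alpha = 0.05. fail to reject H0.

R = 5, z = -1.3909, p = 0.164264, fail to reject H0.


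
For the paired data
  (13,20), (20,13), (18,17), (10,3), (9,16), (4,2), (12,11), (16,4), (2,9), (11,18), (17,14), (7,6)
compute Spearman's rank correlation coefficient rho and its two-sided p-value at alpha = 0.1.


Step 1: Rank x and y separately (midranks; no ties here).
rank(x): 13->8, 20->12, 18->11, 10->5, 9->4, 4->2, 12->7, 16->9, 2->1, 11->6, 17->10, 7->3
rank(y): 20->12, 13->7, 17->10, 3->2, 16->9, 2->1, 11->6, 4->3, 9->5, 18->11, 14->8, 6->4
Step 2: d_i = R_x(i) - R_y(i); compute d_i^2.
  (8-12)^2=16, (12-7)^2=25, (11-10)^2=1, (5-2)^2=9, (4-9)^2=25, (2-1)^2=1, (7-6)^2=1, (9-3)^2=36, (1-5)^2=16, (6-11)^2=25, (10-8)^2=4, (3-4)^2=1
sum(d^2) = 160.
Step 3: rho = 1 - 6*160 / (12*(12^2 - 1)) = 1 - 960/1716 = 0.440559.
Step 4: Under H0, t = rho * sqrt((n-2)/(1-rho^2)) = 1.5519 ~ t(10).
Step 5: Two-sided p-value from the t-distribution with 10 df = 0.151735.
Step 6: alpha = 0.1. fail to reject H0.

rho = 0.4406, p = 0.151735, fail to reject H0 at alpha = 0.1.


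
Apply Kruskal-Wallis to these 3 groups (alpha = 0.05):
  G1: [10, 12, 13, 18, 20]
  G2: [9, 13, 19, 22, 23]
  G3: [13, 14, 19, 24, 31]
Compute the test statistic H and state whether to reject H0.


Step 1: Combine all N = 15 observations and assign midranks.
sorted (value, group, rank): (9,G2,1), (10,G1,2), (12,G1,3), (13,G1,5), (13,G2,5), (13,G3,5), (14,G3,7), (18,G1,8), (19,G2,9.5), (19,G3,9.5), (20,G1,11), (22,G2,12), (23,G2,13), (24,G3,14), (31,G3,15)
Step 2: Sum ranks within each group.
R_1 = 29 (n_1 = 5)
R_2 = 40.5 (n_2 = 5)
R_3 = 50.5 (n_3 = 5)
Step 3: H = 12/(N(N+1)) * sum(R_i^2/n_i) - 3(N+1)
     = 12/(15*16) * (29^2/5 + 40.5^2/5 + 50.5^2/5) - 3*16
     = 0.050000 * 1006.3 - 48
     = 2.315000.
Step 4: Ties present; correction factor C = 1 - 30/(15^3 - 15) = 0.991071. Corrected H = 2.315000 / 0.991071 = 2.335856.
Step 5: Under H0, H ~ chi^2(2); p-value = 0.311011.
Step 6: alpha = 0.05. fail to reject H0.

H = 2.3359, df = 2, p = 0.311011, fail to reject H0.


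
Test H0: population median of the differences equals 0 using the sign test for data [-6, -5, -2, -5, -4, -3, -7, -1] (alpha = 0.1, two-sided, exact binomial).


Step 1: Discard zero differences. Original n = 8; n_eff = number of nonzero differences = 8.
Nonzero differences (with sign): -6, -5, -2, -5, -4, -3, -7, -1
Step 2: Count signs: positive = 0, negative = 8.
Step 3: Under H0: P(positive) = 0.5, so the number of positives S ~ Bin(8, 0.5).
Step 4: Two-sided exact p-value = sum of Bin(8,0.5) probabilities at or below the observed probability = 0.007812.
Step 5: alpha = 0.1. reject H0.

n_eff = 8, pos = 0, neg = 8, p = 0.007812, reject H0.


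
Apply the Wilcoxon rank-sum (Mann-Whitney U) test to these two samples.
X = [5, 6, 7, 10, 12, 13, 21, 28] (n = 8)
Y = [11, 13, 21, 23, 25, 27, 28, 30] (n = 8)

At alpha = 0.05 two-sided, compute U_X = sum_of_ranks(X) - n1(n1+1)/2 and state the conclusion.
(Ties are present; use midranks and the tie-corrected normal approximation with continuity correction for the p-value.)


Step 1: Combine and sort all 16 observations; assign midranks.
sorted (value, group): (5,X), (6,X), (7,X), (10,X), (11,Y), (12,X), (13,X), (13,Y), (21,X), (21,Y), (23,Y), (25,Y), (27,Y), (28,X), (28,Y), (30,Y)
ranks: 5->1, 6->2, 7->3, 10->4, 11->5, 12->6, 13->7.5, 13->7.5, 21->9.5, 21->9.5, 23->11, 25->12, 27->13, 28->14.5, 28->14.5, 30->16
Step 2: Rank sum for X: R1 = 1 + 2 + 3 + 4 + 6 + 7.5 + 9.5 + 14.5 = 47.5.
Step 3: U_X = R1 - n1(n1+1)/2 = 47.5 - 8*9/2 = 47.5 - 36 = 11.5.
       U_Y = n1*n2 - U_X = 64 - 11.5 = 52.5.
Step 4: Ties are present, so use the tie-corrected normal approximation (with continuity correction) for the p-value.
Step 5: p-value = 0.035285; compare to alpha = 0.05. reject H0.

U_X = 11.5, p = 0.035285, reject H0 at alpha = 0.05.


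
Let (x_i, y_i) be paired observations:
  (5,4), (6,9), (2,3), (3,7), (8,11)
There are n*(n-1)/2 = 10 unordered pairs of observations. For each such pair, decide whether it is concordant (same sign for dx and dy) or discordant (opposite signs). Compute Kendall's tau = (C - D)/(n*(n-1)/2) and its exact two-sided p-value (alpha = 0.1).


Step 1: Enumerate the 10 unordered pairs (i,j) with i<j and classify each by sign(x_j-x_i) * sign(y_j-y_i).
  (1,2):dx=+1,dy=+5->C; (1,3):dx=-3,dy=-1->C; (1,4):dx=-2,dy=+3->D; (1,5):dx=+3,dy=+7->C
  (2,3):dx=-4,dy=-6->C; (2,4):dx=-3,dy=-2->C; (2,5):dx=+2,dy=+2->C; (3,4):dx=+1,dy=+4->C
  (3,5):dx=+6,dy=+8->C; (4,5):dx=+5,dy=+4->C
Step 2: C = 9, D = 1, total pairs = 10.
Step 3: tau = (C - D)/(n(n-1)/2) = (9 - 1)/10 = 0.800000.
Step 4: Exact two-sided p-value (enumerate n! = 120 permutations of y under H0): p = 0.083333.
Step 5: alpha = 0.1. reject H0.

tau_b = 0.8000 (C=9, D=1), p = 0.083333, reject H0.


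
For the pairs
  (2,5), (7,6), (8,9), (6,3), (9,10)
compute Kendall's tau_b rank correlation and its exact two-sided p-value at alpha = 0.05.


Step 1: Enumerate the 10 unordered pairs (i,j) with i<j and classify each by sign(x_j-x_i) * sign(y_j-y_i).
  (1,2):dx=+5,dy=+1->C; (1,3):dx=+6,dy=+4->C; (1,4):dx=+4,dy=-2->D; (1,5):dx=+7,dy=+5->C
  (2,3):dx=+1,dy=+3->C; (2,4):dx=-1,dy=-3->C; (2,5):dx=+2,dy=+4->C; (3,4):dx=-2,dy=-6->C
  (3,5):dx=+1,dy=+1->C; (4,5):dx=+3,dy=+7->C
Step 2: C = 9, D = 1, total pairs = 10.
Step 3: tau = (C - D)/(n(n-1)/2) = (9 - 1)/10 = 0.800000.
Step 4: Exact two-sided p-value (enumerate n! = 120 permutations of y under H0): p = 0.083333.
Step 5: alpha = 0.05. fail to reject H0.

tau_b = 0.8000 (C=9, D=1), p = 0.083333, fail to reject H0.


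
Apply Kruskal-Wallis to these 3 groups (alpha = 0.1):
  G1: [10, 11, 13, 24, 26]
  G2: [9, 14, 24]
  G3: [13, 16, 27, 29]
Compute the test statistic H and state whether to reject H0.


Step 1: Combine all N = 12 observations and assign midranks.
sorted (value, group, rank): (9,G2,1), (10,G1,2), (11,G1,3), (13,G1,4.5), (13,G3,4.5), (14,G2,6), (16,G3,7), (24,G1,8.5), (24,G2,8.5), (26,G1,10), (27,G3,11), (29,G3,12)
Step 2: Sum ranks within each group.
R_1 = 28 (n_1 = 5)
R_2 = 15.5 (n_2 = 3)
R_3 = 34.5 (n_3 = 4)
Step 3: H = 12/(N(N+1)) * sum(R_i^2/n_i) - 3(N+1)
     = 12/(12*13) * (28^2/5 + 15.5^2/3 + 34.5^2/4) - 3*13
     = 0.076923 * 534.446 - 39
     = 2.111218.
Step 4: Ties present; correction factor C = 1 - 12/(12^3 - 12) = 0.993007. Corrected H = 2.111218 / 0.993007 = 2.126086.
Step 5: Under H0, H ~ chi^2(2); p-value = 0.345403.
Step 6: alpha = 0.1. fail to reject H0.

H = 2.1261, df = 2, p = 0.345403, fail to reject H0.


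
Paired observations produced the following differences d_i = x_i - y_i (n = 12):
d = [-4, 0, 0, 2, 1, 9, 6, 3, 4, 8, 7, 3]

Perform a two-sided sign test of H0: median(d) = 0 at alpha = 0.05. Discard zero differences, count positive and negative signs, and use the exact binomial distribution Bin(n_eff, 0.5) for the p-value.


Step 1: Discard zero differences. Original n = 12; n_eff = number of nonzero differences = 10.
Nonzero differences (with sign): -4, +2, +1, +9, +6, +3, +4, +8, +7, +3
Step 2: Count signs: positive = 9, negative = 1.
Step 3: Under H0: P(positive) = 0.5, so the number of positives S ~ Bin(10, 0.5).
Step 4: Two-sided exact p-value = sum of Bin(10,0.5) probabilities at or below the observed probability = 0.021484.
Step 5: alpha = 0.05. reject H0.

n_eff = 10, pos = 9, neg = 1, p = 0.021484, reject H0.


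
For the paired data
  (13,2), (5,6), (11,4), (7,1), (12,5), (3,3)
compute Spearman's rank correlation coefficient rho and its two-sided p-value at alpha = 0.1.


Step 1: Rank x and y separately (midranks; no ties here).
rank(x): 13->6, 5->2, 11->4, 7->3, 12->5, 3->1
rank(y): 2->2, 6->6, 4->4, 1->1, 5->5, 3->3
Step 2: d_i = R_x(i) - R_y(i); compute d_i^2.
  (6-2)^2=16, (2-6)^2=16, (4-4)^2=0, (3-1)^2=4, (5-5)^2=0, (1-3)^2=4
sum(d^2) = 40.
Step 3: rho = 1 - 6*40 / (6*(6^2 - 1)) = 1 - 240/210 = -0.142857.
Step 4: Under H0, t = rho * sqrt((n-2)/(1-rho^2)) = -0.2887 ~ t(4).
Step 5: Two-sided p-value from the t-distribution with 4 df = 0.787172.
Step 6: alpha = 0.1. fail to reject H0.

rho = -0.1429, p = 0.787172, fail to reject H0 at alpha = 0.1.


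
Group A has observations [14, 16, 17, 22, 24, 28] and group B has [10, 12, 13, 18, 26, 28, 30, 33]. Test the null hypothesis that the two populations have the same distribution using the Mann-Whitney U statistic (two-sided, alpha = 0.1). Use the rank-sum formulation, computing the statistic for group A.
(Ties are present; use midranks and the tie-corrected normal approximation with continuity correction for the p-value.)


Step 1: Combine and sort all 14 observations; assign midranks.
sorted (value, group): (10,Y), (12,Y), (13,Y), (14,X), (16,X), (17,X), (18,Y), (22,X), (24,X), (26,Y), (28,X), (28,Y), (30,Y), (33,Y)
ranks: 10->1, 12->2, 13->3, 14->4, 16->5, 17->6, 18->7, 22->8, 24->9, 26->10, 28->11.5, 28->11.5, 30->13, 33->14
Step 2: Rank sum for X: R1 = 4 + 5 + 6 + 8 + 9 + 11.5 = 43.5.
Step 3: U_X = R1 - n1(n1+1)/2 = 43.5 - 6*7/2 = 43.5 - 21 = 22.5.
       U_Y = n1*n2 - U_X = 48 - 22.5 = 25.5.
Step 4: Ties are present, so use the tie-corrected normal approximation (with continuity correction) for the p-value.
Step 5: p-value = 0.897167; compare to alpha = 0.1. fail to reject H0.

U_X = 22.5, p = 0.897167, fail to reject H0 at alpha = 0.1.


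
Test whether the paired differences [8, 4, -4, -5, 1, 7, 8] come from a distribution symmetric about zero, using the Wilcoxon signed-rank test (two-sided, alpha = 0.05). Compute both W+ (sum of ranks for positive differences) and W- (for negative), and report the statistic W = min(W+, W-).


Step 1: Drop any zero differences (none here) and take |d_i|.
|d| = [8, 4, 4, 5, 1, 7, 8]
Step 2: Midrank |d_i| (ties get averaged ranks).
ranks: |8|->6.5, |4|->2.5, |4|->2.5, |5|->4, |1|->1, |7|->5, |8|->6.5
Step 3: Attach original signs; sum ranks with positive sign and with negative sign.
W+ = 6.5 + 2.5 + 1 + 5 + 6.5 = 21.5
W- = 2.5 + 4 = 6.5
(Check: W+ + W- = 28 should equal n(n+1)/2 = 28.)
Step 4: Test statistic W = min(W+, W-) = 6.5.
Step 5: Ties in |d|, so use the tie-corrected normal approximation.
        E[W] = n(n+1)/4 = 7*8/4 = 14.
        Tie groups: |d|=4 (t=2), |d|=8 (t=2); sum(t^3 - t) = 12.
        Var[W] = n(n+1)(2n+1)/24 - sum(t^3-t)/48 = 840/24 - 12/48 = 34.75.
        z = (W - E[W]) / sqrt(Var[W]) = (6.5 - 14) / 5.8949 = -1.2723.
        Two-sided p = 2*Phi(z) = 0.203272.
Step 6: alpha = 0.05. fail to reject H0.

W+ = 21.5, W- = 6.5, W = min = 6.5, p = 0.203272, fail to reject H0.


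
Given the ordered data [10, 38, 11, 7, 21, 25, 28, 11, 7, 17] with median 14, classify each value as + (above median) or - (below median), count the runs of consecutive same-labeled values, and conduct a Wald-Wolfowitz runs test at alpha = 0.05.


Step 1: Compute median = 14; label A = above, B = below.
Labels in order: BABBAAABBA  (n_A = 5, n_B = 5)
Step 2: Count runs R = 6.
Step 3: Under H0 (random ordering), E[R] = 2*n_A*n_B/(n_A+n_B) + 1 = 2*5*5/10 + 1 = 6.0000.
        Var[R] = 2*n_A*n_B*(2*n_A*n_B - n_A - n_B) / ((n_A+n_B)^2 * (n_A+n_B-1)) = 2000/900 = 2.2222.
        SD[R] = 1.4907.
Step 4: R = E[R], so z = 0 with no continuity correction.
Step 5: Two-sided p-value via normal approximation = 2*(1 - Phi(|z|)) = 1.000000.
Step 6: alpha = 0.05. fail to reject H0.

R = 6, z = 0.0000, p = 1.000000, fail to reject H0.


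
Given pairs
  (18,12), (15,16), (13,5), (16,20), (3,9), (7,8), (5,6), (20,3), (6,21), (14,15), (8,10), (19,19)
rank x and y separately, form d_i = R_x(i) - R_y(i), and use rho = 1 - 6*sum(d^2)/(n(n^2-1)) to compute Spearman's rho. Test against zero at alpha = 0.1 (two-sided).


Step 1: Rank x and y separately (midranks; no ties here).
rank(x): 18->10, 15->8, 13->6, 16->9, 3->1, 7->4, 5->2, 20->12, 6->3, 14->7, 8->5, 19->11
rank(y): 12->7, 16->9, 5->2, 20->11, 9->5, 8->4, 6->3, 3->1, 21->12, 15->8, 10->6, 19->10
Step 2: d_i = R_x(i) - R_y(i); compute d_i^2.
  (10-7)^2=9, (8-9)^2=1, (6-2)^2=16, (9-11)^2=4, (1-5)^2=16, (4-4)^2=0, (2-3)^2=1, (12-1)^2=121, (3-12)^2=81, (7-8)^2=1, (5-6)^2=1, (11-10)^2=1
sum(d^2) = 252.
Step 3: rho = 1 - 6*252 / (12*(12^2 - 1)) = 1 - 1512/1716 = 0.118881.
Step 4: Under H0, t = rho * sqrt((n-2)/(1-rho^2)) = 0.3786 ~ t(10).
Step 5: Two-sided p-value from the t-distribution with 10 df = 0.712884.
Step 6: alpha = 0.1. fail to reject H0.

rho = 0.1189, p = 0.712884, fail to reject H0 at alpha = 0.1.


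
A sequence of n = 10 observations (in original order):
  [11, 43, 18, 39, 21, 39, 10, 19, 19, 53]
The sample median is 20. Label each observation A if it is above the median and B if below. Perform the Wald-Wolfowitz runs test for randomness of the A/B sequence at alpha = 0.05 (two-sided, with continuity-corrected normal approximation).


Step 1: Compute median = 20; label A = above, B = below.
Labels in order: BABAAABBBA  (n_A = 5, n_B = 5)
Step 2: Count runs R = 6.
Step 3: Under H0 (random ordering), E[R] = 2*n_A*n_B/(n_A+n_B) + 1 = 2*5*5/10 + 1 = 6.0000.
        Var[R] = 2*n_A*n_B*(2*n_A*n_B - n_A - n_B) / ((n_A+n_B)^2 * (n_A+n_B-1)) = 2000/900 = 2.2222.
        SD[R] = 1.4907.
Step 4: R = E[R], so z = 0 with no continuity correction.
Step 5: Two-sided p-value via normal approximation = 2*(1 - Phi(|z|)) = 1.000000.
Step 6: alpha = 0.05. fail to reject H0.

R = 6, z = 0.0000, p = 1.000000, fail to reject H0.


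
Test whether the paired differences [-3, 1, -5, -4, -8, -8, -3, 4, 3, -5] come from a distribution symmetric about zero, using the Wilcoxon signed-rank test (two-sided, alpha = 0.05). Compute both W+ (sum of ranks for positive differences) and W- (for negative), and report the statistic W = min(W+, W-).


Step 1: Drop any zero differences (none here) and take |d_i|.
|d| = [3, 1, 5, 4, 8, 8, 3, 4, 3, 5]
Step 2: Midrank |d_i| (ties get averaged ranks).
ranks: |3|->3, |1|->1, |5|->7.5, |4|->5.5, |8|->9.5, |8|->9.5, |3|->3, |4|->5.5, |3|->3, |5|->7.5
Step 3: Attach original signs; sum ranks with positive sign and with negative sign.
W+ = 1 + 5.5 + 3 = 9.5
W- = 3 + 7.5 + 5.5 + 9.5 + 9.5 + 3 + 7.5 = 45.5
(Check: W+ + W- = 55 should equal n(n+1)/2 = 55.)
Step 4: Test statistic W = min(W+, W-) = 9.5.
Step 5: Ties in |d|, so use the tie-corrected normal approximation.
        E[W] = n(n+1)/4 = 10*11/4 = 27.5.
        Tie groups: |d|=3 (t=3), |d|=4 (t=2), |d|=5 (t=2), |d|=8 (t=2); sum(t^3 - t) = 42.
        Var[W] = n(n+1)(2n+1)/24 - sum(t^3-t)/48 = 2310/24 - 42/48 = 95.375.
        z = (W - E[W]) / sqrt(Var[W]) = (9.5 - 27.5) / 9.7660 = -1.8431.
        Two-sided p = 2*Phi(z) = 0.065310.
Step 6: alpha = 0.05. fail to reject H0.

W+ = 9.5, W- = 45.5, W = min = 9.5, p = 0.065310, fail to reject H0.


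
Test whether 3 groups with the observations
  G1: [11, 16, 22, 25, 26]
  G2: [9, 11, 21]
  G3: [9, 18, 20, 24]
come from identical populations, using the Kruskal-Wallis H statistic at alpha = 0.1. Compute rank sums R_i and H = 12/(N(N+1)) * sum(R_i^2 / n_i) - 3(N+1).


Step 1: Combine all N = 12 observations and assign midranks.
sorted (value, group, rank): (9,G2,1.5), (9,G3,1.5), (11,G1,3.5), (11,G2,3.5), (16,G1,5), (18,G3,6), (20,G3,7), (21,G2,8), (22,G1,9), (24,G3,10), (25,G1,11), (26,G1,12)
Step 2: Sum ranks within each group.
R_1 = 40.5 (n_1 = 5)
R_2 = 13 (n_2 = 3)
R_3 = 24.5 (n_3 = 4)
Step 3: H = 12/(N(N+1)) * sum(R_i^2/n_i) - 3(N+1)
     = 12/(12*13) * (40.5^2/5 + 13^2/3 + 24.5^2/4) - 3*13
     = 0.076923 * 534.446 - 39
     = 2.111218.
Step 4: Ties present; correction factor C = 1 - 12/(12^3 - 12) = 0.993007. Corrected H = 2.111218 / 0.993007 = 2.126086.
Step 5: Under H0, H ~ chi^2(2); p-value = 0.345403.
Step 6: alpha = 0.1. fail to reject H0.

H = 2.1261, df = 2, p = 0.345403, fail to reject H0.


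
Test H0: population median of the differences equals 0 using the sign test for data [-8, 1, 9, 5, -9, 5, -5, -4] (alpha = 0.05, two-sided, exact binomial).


Step 1: Discard zero differences. Original n = 8; n_eff = number of nonzero differences = 8.
Nonzero differences (with sign): -8, +1, +9, +5, -9, +5, -5, -4
Step 2: Count signs: positive = 4, negative = 4.
Step 3: Under H0: P(positive) = 0.5, so the number of positives S ~ Bin(8, 0.5).
Step 4: Two-sided exact p-value = sum of Bin(8,0.5) probabilities at or below the observed probability = 1.000000.
Step 5: alpha = 0.05. fail to reject H0.

n_eff = 8, pos = 4, neg = 4, p = 1.000000, fail to reject H0.


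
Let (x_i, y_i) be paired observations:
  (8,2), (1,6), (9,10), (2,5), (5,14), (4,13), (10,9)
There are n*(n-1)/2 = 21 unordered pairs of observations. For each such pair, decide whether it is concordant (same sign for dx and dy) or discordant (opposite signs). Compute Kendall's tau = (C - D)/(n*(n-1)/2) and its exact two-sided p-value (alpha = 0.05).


Step 1: Enumerate the 21 unordered pairs (i,j) with i<j and classify each by sign(x_j-x_i) * sign(y_j-y_i).
  (1,2):dx=-7,dy=+4->D; (1,3):dx=+1,dy=+8->C; (1,4):dx=-6,dy=+3->D; (1,5):dx=-3,dy=+12->D
  (1,6):dx=-4,dy=+11->D; (1,7):dx=+2,dy=+7->C; (2,3):dx=+8,dy=+4->C; (2,4):dx=+1,dy=-1->D
  (2,5):dx=+4,dy=+8->C; (2,6):dx=+3,dy=+7->C; (2,7):dx=+9,dy=+3->C; (3,4):dx=-7,dy=-5->C
  (3,5):dx=-4,dy=+4->D; (3,6):dx=-5,dy=+3->D; (3,7):dx=+1,dy=-1->D; (4,5):dx=+3,dy=+9->C
  (4,6):dx=+2,dy=+8->C; (4,7):dx=+8,dy=+4->C; (5,6):dx=-1,dy=-1->C; (5,7):dx=+5,dy=-5->D
  (6,7):dx=+6,dy=-4->D
Step 2: C = 11, D = 10, total pairs = 21.
Step 3: tau = (C - D)/(n(n-1)/2) = (11 - 10)/21 = 0.047619.
Step 4: Exact two-sided p-value (enumerate n! = 5040 permutations of y under H0): p = 1.000000.
Step 5: alpha = 0.05. fail to reject H0.

tau_b = 0.0476 (C=11, D=10), p = 1.000000, fail to reject H0.
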